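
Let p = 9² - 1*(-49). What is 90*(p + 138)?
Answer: 24120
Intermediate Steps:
p = 130 (p = 81 + 49 = 130)
90*(p + 138) = 90*(130 + 138) = 90*268 = 24120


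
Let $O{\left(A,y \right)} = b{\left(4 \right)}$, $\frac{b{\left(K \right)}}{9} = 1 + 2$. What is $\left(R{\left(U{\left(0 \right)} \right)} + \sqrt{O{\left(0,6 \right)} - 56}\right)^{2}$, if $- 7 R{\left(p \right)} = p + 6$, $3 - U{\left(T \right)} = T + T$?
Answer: $\frac{\left(9 - 7 i \sqrt{29}\right)^{2}}{49} \approx -27.347 - 13.848 i$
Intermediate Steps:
$b{\left(K \right)} = 27$ ($b{\left(K \right)} = 9 \left(1 + 2\right) = 9 \cdot 3 = 27$)
$O{\left(A,y \right)} = 27$
$U{\left(T \right)} = 3 - 2 T$ ($U{\left(T \right)} = 3 - \left(T + T\right) = 3 - 2 T$)
$R{\left(p \right)} = - \frac{6}{7} - \frac{p}{7}$ ($R{\left(p \right)} = - \frac{p + 6}{7} = - \frac{6 + p}{7} = - \frac{6}{7} - \frac{p}{7}$)
$\left(R{\left(U{\left(0 \right)} \right)} + \sqrt{O{\left(0,6 \right)} - 56}\right)^{2} = \left(\left(- \frac{6}{7} - \frac{3 - 0}{7}\right) + \sqrt{27 - 56}\right)^{2} = \left(\left(- \frac{6}{7} - \frac{3 + 0}{7}\right) + \sqrt{-29}\right)^{2} = \left(\left(- \frac{6}{7} - \frac{3}{7}\right) + i \sqrt{29}\right)^{2} = \left(- \frac{9}{7} + i \sqrt{29}\right)^{2}$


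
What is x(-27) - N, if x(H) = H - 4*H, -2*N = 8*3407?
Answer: 13709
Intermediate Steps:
N = -13628 (N = -4*3407 = -½*27256 = -13628)
x(H) = -3*H
x(-27) - N = -3*(-27) - 1*(-13628) = 81 + 13628 = 13709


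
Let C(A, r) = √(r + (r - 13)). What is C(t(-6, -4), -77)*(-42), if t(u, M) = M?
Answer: -42*I*√167 ≈ -542.76*I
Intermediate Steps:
C(A, r) = √(-13 + 2*r) (C(A, r) = √(r + (-13 + r)) = √(-13 + 2*r))
C(t(-6, -4), -77)*(-42) = √(-13 + 2*(-77))*(-42) = √(-13 - 154)*(-42) = √(-167)*(-42) = (I*√167)*(-42) = -42*I*√167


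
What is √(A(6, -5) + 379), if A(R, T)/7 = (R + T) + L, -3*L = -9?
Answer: √407 ≈ 20.174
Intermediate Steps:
L = 3 (L = -⅓*(-9) = 3)
A(R, T) = 21 + 7*R + 7*T (A(R, T) = 7*((R + T) + 3) = 7*(3 + R + T) = 21 + 7*R + 7*T)
√(A(6, -5) + 379) = √((21 + 7*6 + 7*(-5)) + 379) = √((21 + 42 - 35) + 379) = √(28 + 379) = √407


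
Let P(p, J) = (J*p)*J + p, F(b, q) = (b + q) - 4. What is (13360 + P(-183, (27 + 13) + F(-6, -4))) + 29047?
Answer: -81484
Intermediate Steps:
F(b, q) = -4 + b + q
P(p, J) = p + p*J**2 (P(p, J) = p*J**2 + p = p + p*J**2)
(13360 + P(-183, (27 + 13) + F(-6, -4))) + 29047 = (13360 - 183*(1 + ((27 + 13) + (-4 - 6 - 4))**2)) + 29047 = (13360 - 183*(1 + (40 - 14)**2)) + 29047 = (13360 - 183*(1 + 26**2)) + 29047 = (13360 - 183*(1 + 676)) + 29047 = (13360 - 183*677) + 29047 = (13360 - 123891) + 29047 = -110531 + 29047 = -81484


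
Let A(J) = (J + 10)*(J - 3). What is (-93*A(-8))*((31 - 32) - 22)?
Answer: -47058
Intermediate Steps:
A(J) = (-3 + J)*(10 + J) (A(J) = (10 + J)*(-3 + J) = (-3 + J)*(10 + J))
(-93*A(-8))*((31 - 32) - 22) = (-93*(-30 + (-8)² + 7*(-8)))*((31 - 32) - 22) = (-93*(-30 + 64 - 56))*(-1 - 22) = -93*(-22)*(-23) = 2046*(-23) = -47058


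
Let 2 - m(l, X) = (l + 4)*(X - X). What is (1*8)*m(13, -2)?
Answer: 16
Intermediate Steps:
m(l, X) = 2 (m(l, X) = 2 - (l + 4)*(X - X) = 2 - (4 + l)*0 = 2 - 1*0 = 2 + 0 = 2)
(1*8)*m(13, -2) = (1*8)*2 = 8*2 = 16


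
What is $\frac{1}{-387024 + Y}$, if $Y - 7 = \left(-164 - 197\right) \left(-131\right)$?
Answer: $- \frac{1}{339726} \approx -2.9435 \cdot 10^{-6}$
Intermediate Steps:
$Y = 47298$ ($Y = 7 + \left(-164 - 197\right) \left(-131\right) = 7 - -47291 = 7 + 47291 = 47298$)
$\frac{1}{-387024 + Y} = \frac{1}{-387024 + 47298} = \frac{1}{-339726} = - \frac{1}{339726}$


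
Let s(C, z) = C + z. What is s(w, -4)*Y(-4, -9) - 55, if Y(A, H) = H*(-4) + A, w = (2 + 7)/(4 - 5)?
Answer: -471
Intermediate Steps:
w = -9 (w = 9/(-1) = 9*(-1) = -9)
Y(A, H) = A - 4*H (Y(A, H) = -4*H + A = A - 4*H)
s(w, -4)*Y(-4, -9) - 55 = (-9 - 4)*(-4 - 4*(-9)) - 55 = -13*(-4 + 36) - 55 = -13*32 - 55 = -416 - 55 = -471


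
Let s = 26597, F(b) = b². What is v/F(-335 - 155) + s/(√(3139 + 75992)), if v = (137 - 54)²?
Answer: 6889/240100 + 26597*√79131/79131 ≈ 94.578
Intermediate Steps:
v = 6889 (v = 83² = 6889)
v/F(-335 - 155) + s/(√(3139 + 75992)) = 6889/((-335 - 155)²) + 26597/(√(3139 + 75992)) = 6889/((-490)²) + 26597/(√79131) = 6889/240100 + 26597*(√79131/79131) = 6889*(1/240100) + 26597*√79131/79131 = 6889/240100 + 26597*√79131/79131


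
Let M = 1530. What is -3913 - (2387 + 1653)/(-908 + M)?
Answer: -1218963/311 ≈ -3919.5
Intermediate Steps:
-3913 - (2387 + 1653)/(-908 + M) = -3913 - (2387 + 1653)/(-908 + 1530) = -3913 - 4040/622 = -3913 - 1*2020/311 = -3913 - 2020/311 = -1218963/311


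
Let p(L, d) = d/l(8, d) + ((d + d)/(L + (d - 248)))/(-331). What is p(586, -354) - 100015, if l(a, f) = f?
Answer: -132418713/1324 ≈ -1.0001e+5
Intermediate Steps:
p(L, d) = 1 - 2*d/(331*(-248 + L + d)) (p(L, d) = d/d + ((d + d)/(L + (d - 248)))/(-331) = 1 + ((2*d)/(L + (-248 + d)))*(-1/331) = 1 + ((2*d)/(-248 + L + d))*(-1/331) = 1 + (2*d/(-248 + L + d))*(-1/331) = 1 - 2*d/(331*(-248 + L + d)))
p(586, -354) - 100015 = (-248 + 586 + (329/331)*(-354))/(-248 + 586 - 354) - 100015 = (-248 + 586 - 116466/331)/(-16) - 100015 = -1/16*(-4588/331) - 100015 = 1147/1324 - 100015 = -132418713/1324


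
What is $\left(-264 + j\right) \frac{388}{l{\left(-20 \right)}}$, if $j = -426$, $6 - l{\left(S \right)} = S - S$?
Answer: $-44620$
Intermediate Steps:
$l{\left(S \right)} = 6$ ($l{\left(S \right)} = 6 - \left(S - S\right) = 6 - 0 = 6 + 0 = 6$)
$\left(-264 + j\right) \frac{388}{l{\left(-20 \right)}} = \left(-264 - 426\right) \frac{388}{6} = - 690 \cdot 388 \cdot \frac{1}{6} = \left(-690\right) \frac{194}{3} = -44620$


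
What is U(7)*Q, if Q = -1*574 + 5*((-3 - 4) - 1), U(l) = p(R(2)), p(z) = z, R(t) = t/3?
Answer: -1228/3 ≈ -409.33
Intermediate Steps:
R(t) = t/3 (R(t) = t*(⅓) = t/3)
U(l) = ⅔ (U(l) = (⅓)*2 = ⅔)
Q = -614 (Q = -574 + 5*(-7 - 1) = -574 + 5*(-8) = -574 - 40 = -614)
U(7)*Q = (⅔)*(-614) = -1228/3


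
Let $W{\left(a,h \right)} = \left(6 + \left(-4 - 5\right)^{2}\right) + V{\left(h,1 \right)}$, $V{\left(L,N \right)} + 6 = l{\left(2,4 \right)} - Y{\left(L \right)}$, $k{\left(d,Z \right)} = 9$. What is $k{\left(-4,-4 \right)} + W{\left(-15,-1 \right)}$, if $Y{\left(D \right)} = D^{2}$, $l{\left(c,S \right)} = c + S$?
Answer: $95$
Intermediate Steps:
$l{\left(c,S \right)} = S + c$
$V{\left(L,N \right)} = - L^{2}$ ($V{\left(L,N \right)} = -6 - \left(-6 + L^{2}\right) = - L^{2}$)
$W{\left(a,h \right)} = 87 - h^{2}$ ($W{\left(a,h \right)} = \left(6 + \left(-4 - 5\right)^{2}\right) - h^{2} = \left(6 + \left(-9\right)^{2}\right) - h^{2} = \left(6 + 81\right) - h^{2} = 87 - h^{2}$)
$k{\left(-4,-4 \right)} + W{\left(-15,-1 \right)} = 9 + \left(87 - \left(-1\right)^{2}\right) = 9 + \left(87 - 1\right) = 9 + 86 = 95$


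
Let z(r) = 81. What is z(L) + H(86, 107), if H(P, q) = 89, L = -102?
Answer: 170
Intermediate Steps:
z(L) + H(86, 107) = 81 + 89 = 170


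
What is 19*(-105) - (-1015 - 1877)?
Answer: 897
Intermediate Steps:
19*(-105) - (-1015 - 1877) = -1995 - 1*(-2892) = -1995 + 2892 = 897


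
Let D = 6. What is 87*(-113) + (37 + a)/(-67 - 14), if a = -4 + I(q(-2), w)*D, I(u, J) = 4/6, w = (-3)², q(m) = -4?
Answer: -796348/81 ≈ -9831.5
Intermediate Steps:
w = 9
I(u, J) = ⅔ (I(u, J) = 4*(⅙) = ⅔)
a = 0 (a = -4 + (⅔)*6 = -4 + 4 = 0)
87*(-113) + (37 + a)/(-67 - 14) = 87*(-113) + (37 + 0)/(-67 - 14) = -9831 + 37/(-81) = -9831 + 37*(-1/81) = -9831 - 37/81 = -796348/81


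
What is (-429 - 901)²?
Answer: 1768900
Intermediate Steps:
(-429 - 901)² = (-1330)² = 1768900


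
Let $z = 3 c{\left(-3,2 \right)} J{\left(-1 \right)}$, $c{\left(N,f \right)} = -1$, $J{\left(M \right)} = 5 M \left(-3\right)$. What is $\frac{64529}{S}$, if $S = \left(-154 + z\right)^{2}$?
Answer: $\frac{64529}{39601} \approx 1.6295$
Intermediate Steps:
$J{\left(M \right)} = - 15 M$
$z = -45$ ($z = 3 \left(-1\right) \left(\left(-15\right) \left(-1\right)\right) = \left(-3\right) 15 = -45$)
$S = 39601$ ($S = \left(-154 - 45\right)^{2} = \left(-199\right)^{2} = 39601$)
$\frac{64529}{S} = \frac{64529}{39601}$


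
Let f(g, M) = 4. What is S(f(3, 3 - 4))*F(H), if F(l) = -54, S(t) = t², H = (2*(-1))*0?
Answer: -864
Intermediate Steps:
H = 0 (H = -2*0 = 0)
S(f(3, 3 - 4))*F(H) = 4²*(-54) = 16*(-54) = -864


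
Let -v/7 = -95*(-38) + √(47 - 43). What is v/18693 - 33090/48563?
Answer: -615472754/302596053 ≈ -2.0340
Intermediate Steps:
v = -25284 (v = -7*(-95*(-38) + √(47 - 43)) = -7*(3610 + √4) = -7*(3610 + 2) = -7*3612 = -25284)
v/18693 - 33090/48563 = -25284/18693 - 33090/48563 = -25284*1/18693 - 33090*1/48563 = -8428/6231 - 33090/48563 = -615472754/302596053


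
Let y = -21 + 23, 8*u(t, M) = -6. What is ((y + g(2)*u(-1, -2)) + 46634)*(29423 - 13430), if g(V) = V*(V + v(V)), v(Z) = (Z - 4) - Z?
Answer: 745897527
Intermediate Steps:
u(t, M) = -¾ (u(t, M) = (⅛)*(-6) = -¾)
y = 2
v(Z) = -4 (v(Z) = (-4 + Z) - Z = -4)
g(V) = V*(-4 + V) (g(V) = V*(V - 4) = V*(-4 + V))
((y + g(2)*u(-1, -2)) + 46634)*(29423 - 13430) = ((2 + (2*(-4 + 2))*(-¾)) + 46634)*(29423 - 13430) = ((2 + (2*(-2))*(-¾)) + 46634)*15993 = ((2 - 4*(-¾)) + 46634)*15993 = ((2 + 3) + 46634)*15993 = (5 + 46634)*15993 = 46639*15993 = 745897527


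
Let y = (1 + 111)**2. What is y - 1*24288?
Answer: -11744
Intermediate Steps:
y = 12544 (y = 112**2 = 12544)
y - 1*24288 = 12544 - 1*24288 = 12544 - 24288 = -11744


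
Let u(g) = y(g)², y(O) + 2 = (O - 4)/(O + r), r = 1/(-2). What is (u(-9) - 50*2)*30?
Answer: -1078680/361 ≈ -2988.0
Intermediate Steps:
r = -½ (r = 1*(-½) = -½ ≈ -0.50000)
y(O) = -2 + (-4 + O)/(-½ + O) (y(O) = -2 + (O - 4)/(O - ½) = -2 + (-4 + O)/(-½ + O))
u(g) = 4*(-3 - g)²/(-1 + 2*g)² (u(g) = (2*(-3 - g)/(-1 + 2*g))² = 4*(-3 - g)²/(-1 + 2*g)²)
(u(-9) - 50*2)*30 = (4*(3 - 9)²/(-1 + 2*(-9))² - 50*2)*30 = (4*(-6)²/(-1 - 18)² - 100)*30 = (4*36/(-19)² - 100)*30 = (4*(1/361)*36 - 100)*30 = (144/361 - 100)*30 = -35956/361*30 = -1078680/361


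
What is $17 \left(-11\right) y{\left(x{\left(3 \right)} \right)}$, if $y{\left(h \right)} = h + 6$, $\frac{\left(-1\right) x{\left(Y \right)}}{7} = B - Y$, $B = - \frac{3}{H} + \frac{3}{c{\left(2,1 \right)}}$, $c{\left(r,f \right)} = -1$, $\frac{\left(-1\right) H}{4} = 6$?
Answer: $- \frac{70499}{8} \approx -8812.4$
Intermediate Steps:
$H = -24$ ($H = \left(-4\right) 6 = -24$)
$B = - \frac{23}{8}$ ($B = - \frac{3}{-24} + \frac{3}{-1} = \left(-3\right) \left(- \frac{1}{24}\right) + 3 \left(-1\right) = \frac{1}{8} - 3 = - \frac{23}{8} \approx -2.875$)
$x{\left(Y \right)} = \frac{161}{8} + 7 Y$ ($x{\left(Y \right)} = - 7 \left(- \frac{23}{8} - Y\right) = \frac{161}{8} + 7 Y$)
$y{\left(h \right)} = 6 + h$
$17 \left(-11\right) y{\left(x{\left(3 \right)} \right)} = 17 \left(-11\right) \left(6 + \left(\frac{161}{8} + 7 \cdot 3\right)\right) = - 187 \left(6 + \left(\frac{161}{8} + 21\right)\right) = - 187 \left(6 + \frac{329}{8}\right) = \left(-187\right) \frac{377}{8} = - \frac{70499}{8}$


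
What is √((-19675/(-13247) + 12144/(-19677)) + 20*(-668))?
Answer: I*√100852942340873926203/86887073 ≈ 115.58*I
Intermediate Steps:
√((-19675/(-13247) + 12144/(-19677)) + 20*(-668)) = √((-19675*(-1/13247) + 12144*(-1/19677)) - 13360) = √((19675/13247 - 4048/6559) - 13360) = √(75424469/86887073 - 13360) = √(-1160735870811/86887073) = I*√100852942340873926203/86887073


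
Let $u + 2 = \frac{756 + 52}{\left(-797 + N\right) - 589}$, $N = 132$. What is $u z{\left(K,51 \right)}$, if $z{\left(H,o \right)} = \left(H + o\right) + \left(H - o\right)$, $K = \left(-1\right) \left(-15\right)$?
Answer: $- \frac{16580}{209} \approx -79.33$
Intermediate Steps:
$K = 15$
$z{\left(H,o \right)} = 2 H$
$u = - \frac{1658}{627}$ ($u = -2 + \frac{756 + 52}{\left(-797 + 132\right) - 589} = -2 + \frac{808}{-665 - 589} = -2 + \frac{808}{-1254} = -2 + 808 \left(- \frac{1}{1254}\right) = -2 - \frac{404}{627} = - \frac{1658}{627} \approx -2.6443$)
$u z{\left(K,51 \right)} = - \frac{1658 \cdot 2 \cdot 15}{627} = \left(- \frac{1658}{627}\right) 30 = - \frac{16580}{209}$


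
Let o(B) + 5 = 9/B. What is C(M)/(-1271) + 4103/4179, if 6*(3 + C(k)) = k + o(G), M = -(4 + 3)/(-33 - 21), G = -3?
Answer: 565156625/573642972 ≈ 0.98521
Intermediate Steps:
M = 7/54 (M = -7/(-54) = -7*(-1)/54 = -1*(-7/54) = 7/54 ≈ 0.12963)
o(B) = -5 + 9/B
C(k) = -13/3 + k/6 (C(k) = -3 + (k + (-5 + 9/(-3)))/6 = -3 + (k + (-5 + 9*(-⅓)))/6 = -3 + (k + (-5 - 3))/6 = -3 + (k - 8)/6 = -3 + (-8 + k)/6 = -3 + (-4/3 + k/6) = -13/3 + k/6)
C(M)/(-1271) + 4103/4179 = (-13/3 + (⅙)*(7/54))/(-1271) + 4103/4179 = (-13/3 + 7/324)*(-1/1271) + 4103*(1/4179) = -1397/324*(-1/1271) + 4103/4179 = 1397/411804 + 4103/4179 = 565156625/573642972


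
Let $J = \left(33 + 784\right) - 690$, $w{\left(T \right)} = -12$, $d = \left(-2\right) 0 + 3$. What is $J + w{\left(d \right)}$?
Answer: $115$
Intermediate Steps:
$d = 3$ ($d = 0 + 3 = 3$)
$J = 127$ ($J = 817 - 690 = 127$)
$J + w{\left(d \right)} = 127 - 12 = 115$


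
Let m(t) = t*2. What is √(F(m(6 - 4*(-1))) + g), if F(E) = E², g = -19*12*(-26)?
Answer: 2*√1582 ≈ 79.549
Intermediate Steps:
m(t) = 2*t
g = 5928 (g = -228*(-26) = 5928)
√(F(m(6 - 4*(-1))) + g) = √((2*(6 - 4*(-1)))² + 5928) = √((2*(6 + 4))² + 5928) = √((2*10)² + 5928) = √(20² + 5928) = √(400 + 5928) = √6328 = 2*√1582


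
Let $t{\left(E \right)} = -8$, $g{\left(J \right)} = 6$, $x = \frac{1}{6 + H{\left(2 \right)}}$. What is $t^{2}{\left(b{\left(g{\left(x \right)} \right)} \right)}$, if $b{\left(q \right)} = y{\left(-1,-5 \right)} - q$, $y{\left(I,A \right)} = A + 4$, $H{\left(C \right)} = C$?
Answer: $64$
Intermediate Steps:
$x = \frac{1}{8}$ ($x = \frac{1}{6 + 2} = \frac{1}{8} \approx 0.125$)
$y{\left(I,A \right)} = 4 + A$
$b{\left(q \right)} = -1 - q$ ($b{\left(q \right)} = \left(4 - 5\right) - q = -1 - q$)
$t^{2}{\left(b{\left(g{\left(x \right)} \right)} \right)} = \left(-8\right)^{2} = 64$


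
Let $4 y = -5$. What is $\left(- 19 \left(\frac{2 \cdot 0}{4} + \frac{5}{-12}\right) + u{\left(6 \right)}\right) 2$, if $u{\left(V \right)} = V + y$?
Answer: $\frac{76}{3} \approx 25.333$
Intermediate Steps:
$y = - \frac{5}{4}$ ($y = \frac{1}{4} \left(-5\right) = - \frac{5}{4} \approx -1.25$)
$u{\left(V \right)} = - \frac{5}{4} + V$ ($u{\left(V \right)} = V - \frac{5}{4} = - \frac{5}{4} + V$)
$\left(- 19 \left(\frac{2 \cdot 0}{4} + \frac{5}{-12}\right) + u{\left(6 \right)}\right) 2 = \left(- 19 \left(\frac{2 \cdot 0}{4} + \frac{5}{-12}\right) + \left(- \frac{5}{4} + 6\right)\right) 2 = \left(- 19 \left(0 \cdot \frac{1}{4} + 5 \left(- \frac{1}{12}\right)\right) + \frac{19}{4}\right) 2 = \left(- 19 \left(0 - \frac{5}{12}\right) + \frac{19}{4}\right) 2 = \left(\left(-19\right) \left(- \frac{5}{12}\right) + \frac{19}{4}\right) 2 = \left(\frac{95}{12} + \frac{19}{4}\right) 2 = \frac{38}{3} \cdot 2 = \frac{76}{3}$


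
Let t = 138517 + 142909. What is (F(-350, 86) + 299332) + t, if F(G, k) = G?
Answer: 580408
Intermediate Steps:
t = 281426
(F(-350, 86) + 299332) + t = (-350 + 299332) + 281426 = 298982 + 281426 = 580408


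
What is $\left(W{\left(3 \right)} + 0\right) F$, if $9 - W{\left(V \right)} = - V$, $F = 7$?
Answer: $84$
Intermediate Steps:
$W{\left(V \right)} = 9 + V$ ($W{\left(V \right)} = 9 - - V = 9 + V$)
$\left(W{\left(3 \right)} + 0\right) F = \left(\left(9 + 3\right) + 0\right) 7 = \left(12 + 0\right) 7 = 12 \cdot 7 = 84$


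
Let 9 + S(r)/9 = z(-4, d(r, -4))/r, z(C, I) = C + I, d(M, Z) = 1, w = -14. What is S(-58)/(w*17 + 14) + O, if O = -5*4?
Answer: -255169/12992 ≈ -19.640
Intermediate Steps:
S(r) = -81 - 27/r (S(r) = -81 + 9*((-4 + 1)/r) = -81 + 9*(-3/r) = -81 - 27/r)
O = -20
S(-58)/(w*17 + 14) + O = (-81 - 27/(-58))/(-14*17 + 14) - 20 = (-81 - 27*(-1/58))/(-238 + 14) - 20 = (-81 + 27/58)/(-224) - 20 = -4671/58*(-1/224) - 20 = 4671/12992 - 20 = -255169/12992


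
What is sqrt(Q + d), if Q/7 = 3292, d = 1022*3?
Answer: sqrt(26110) ≈ 161.59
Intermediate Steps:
d = 3066
Q = 23044 (Q = 7*3292 = 23044)
sqrt(Q + d) = sqrt(23044 + 3066) = sqrt(26110)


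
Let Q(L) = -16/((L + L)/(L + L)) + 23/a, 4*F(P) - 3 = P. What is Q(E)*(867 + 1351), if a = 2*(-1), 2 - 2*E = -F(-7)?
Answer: -60995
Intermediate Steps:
F(P) = 3/4 + P/4
E = 1/2 (E = 1 - (-1)*(3/4 + (1/4)*(-7))/2 = 1 - (-1)*(3/4 - 7/4)/2 = 1 - (-1)*(-1)/2 = 1 - 1/2*1 = 1 - 1/2 = 1/2 ≈ 0.50000)
a = -2
Q(L) = -55/2 (Q(L) = -16/((L + L)/(L + L)) + 23/(-2) = -16/((2*L)/((2*L))) + 23*(-1/2) = -16/((2*L)*(1/(2*L))) - 23/2 = -16/1 - 23/2 = -16*1 - 23/2 = -16 - 23/2 = -55/2)
Q(E)*(867 + 1351) = -55*(867 + 1351)/2 = -55/2*2218 = -60995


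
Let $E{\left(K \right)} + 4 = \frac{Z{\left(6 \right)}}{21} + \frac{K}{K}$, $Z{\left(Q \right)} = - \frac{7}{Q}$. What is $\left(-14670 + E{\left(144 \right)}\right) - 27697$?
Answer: $- \frac{762661}{18} \approx -42370.0$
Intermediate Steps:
$E{\left(K \right)} = - \frac{55}{18}$ ($E{\left(K \right)} = -4 + \left(\frac{\left(-7\right) \frac{1}{6}}{21} + \frac{K}{K}\right) = -4 + \left(\left(-7\right) \frac{1}{6} \cdot \frac{1}{21} + 1\right) = -4 + \left(\left(- \frac{7}{6}\right) \frac{1}{21} + 1\right) = -4 + \left(- \frac{1}{18} + 1\right) = -4 + \frac{17}{18} = - \frac{55}{18}$)
$\left(-14670 + E{\left(144 \right)}\right) - 27697 = \left(-14670 - \frac{55}{18}\right) - 27697 = - \frac{264115}{18} - 27697 = - \frac{762661}{18}$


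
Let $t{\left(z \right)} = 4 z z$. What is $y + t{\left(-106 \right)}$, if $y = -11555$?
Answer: $33389$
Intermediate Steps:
$t{\left(z \right)} = 4 z^{2}$
$y + t{\left(-106 \right)} = -11555 + 4 \left(-106\right)^{2} = -11555 + 4 \cdot 11236 = -11555 + 44944 = 33389$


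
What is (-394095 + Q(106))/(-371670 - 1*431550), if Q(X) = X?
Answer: 393989/803220 ≈ 0.49051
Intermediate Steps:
(-394095 + Q(106))/(-371670 - 1*431550) = (-394095 + 106)/(-371670 - 1*431550) = -393989/(-371670 - 431550) = -393989/(-803220) = -393989*(-1/803220) = 393989/803220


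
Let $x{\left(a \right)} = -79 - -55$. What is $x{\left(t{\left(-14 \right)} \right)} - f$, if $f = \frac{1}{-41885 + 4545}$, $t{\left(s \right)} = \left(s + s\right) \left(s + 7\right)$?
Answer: $- \frac{896159}{37340} \approx -24.0$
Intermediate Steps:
$t{\left(s \right)} = 2 s \left(7 + s\right)$
$x{\left(a \right)} = -24$ ($x{\left(a \right)} = -79 + 55 = -24$)
$f = - \frac{1}{37340}$ ($f = \frac{1}{-37340} = - \frac{1}{37340} \approx -2.6781 \cdot 10^{-5}$)
$x{\left(t{\left(-14 \right)} \right)} - f = -24 - - \frac{1}{37340} = -24 + \frac{1}{37340} = - \frac{896159}{37340}$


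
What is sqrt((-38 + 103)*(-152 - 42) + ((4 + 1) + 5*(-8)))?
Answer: 3*I*sqrt(1405) ≈ 112.45*I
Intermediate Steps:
sqrt((-38 + 103)*(-152 - 42) + ((4 + 1) + 5*(-8))) = sqrt(65*(-194) + (5 - 40)) = sqrt(-12610 - 35) = sqrt(-12645) = 3*I*sqrt(1405)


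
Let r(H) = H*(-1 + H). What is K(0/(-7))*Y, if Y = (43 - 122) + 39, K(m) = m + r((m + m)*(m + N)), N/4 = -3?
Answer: 0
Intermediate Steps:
N = -12 (N = 4*(-3) = -12)
K(m) = m + 2*m*(-1 + 2*m*(-12 + m))*(-12 + m) (K(m) = m + ((m + m)*(m - 12))*(-1 + (m + m)*(m - 12)) = m + ((2*m)*(-12 + m))*(-1 + (2*m)*(-12 + m)) = m + (2*m*(-12 + m))*(-1 + 2*m*(-12 + m)) = m + 2*m*(-1 + 2*m*(-12 + m))*(-12 + m))
Y = -40 (Y = -79 + 39 = -40)
K(0/(-7))*Y = ((0/(-7))*(1 + 2*(-1 + 2*(0/(-7))*(-12 + 0/(-7)))*(-12 + 0/(-7))))*(-40) = ((0*(-1/7))*(1 + 2*(-1 + 2*(0*(-1/7))*(-12 + 0*(-1/7)))*(-12 + 0*(-1/7))))*(-40) = (0*(1 + 2*(-1 + 2*0*(-12 + 0))*(-12 + 0)))*(-40) = (0*(1 + 2*(-1 + 2*0*(-12))*(-12)))*(-40) = (0*(1 + 2*(-1 + 0)*(-12)))*(-40) = (0*(1 + 2*(-1)*(-12)))*(-40) = (0*(1 + 24))*(-40) = (0*25)*(-40) = 0*(-40) = 0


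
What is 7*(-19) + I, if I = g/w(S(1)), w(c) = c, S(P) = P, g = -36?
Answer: -169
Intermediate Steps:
I = -36 (I = -36/1 = -36*1 = -36)
7*(-19) + I = 7*(-19) - 36 = -133 - 36 = -169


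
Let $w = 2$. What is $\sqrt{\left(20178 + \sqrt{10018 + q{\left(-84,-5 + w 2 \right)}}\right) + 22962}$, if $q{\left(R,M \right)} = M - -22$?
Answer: $\sqrt{43140 + \sqrt{10039}} \approx 207.94$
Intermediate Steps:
$q{\left(R,M \right)} = 22 + M$ ($q{\left(R,M \right)} = M + 22 = 22 + M$)
$\sqrt{\left(20178 + \sqrt{10018 + q{\left(-84,-5 + w 2 \right)}}\right) + 22962} = \sqrt{\left(20178 + \sqrt{10018 + \left(22 + \left(-5 + 2 \cdot 2\right)\right)}\right) + 22962} = \sqrt{\left(20178 + \sqrt{10018 + \left(22 + \left(-5 + 4\right)\right)}\right) + 22962} = \sqrt{\left(20178 + \sqrt{10018 + \left(22 - 1\right)}\right) + 22962} = \sqrt{\left(20178 + \sqrt{10018 + 21}\right) + 22962} = \sqrt{\left(20178 + \sqrt{10039}\right) + 22962} = \sqrt{43140 + \sqrt{10039}}$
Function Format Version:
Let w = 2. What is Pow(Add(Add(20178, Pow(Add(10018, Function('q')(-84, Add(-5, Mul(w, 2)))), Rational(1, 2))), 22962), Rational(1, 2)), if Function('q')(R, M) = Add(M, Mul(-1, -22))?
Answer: Pow(Add(43140, Pow(10039, Rational(1, 2))), Rational(1, 2)) ≈ 207.94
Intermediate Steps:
Function('q')(R, M) = Add(22, M) (Function('q')(R, M) = Add(M, 22) = Add(22, M))
Pow(Add(Add(20178, Pow(Add(10018, Function('q')(-84, Add(-5, Mul(w, 2)))), Rational(1, 2))), 22962), Rational(1, 2)) = Pow(Add(Add(20178, Pow(Add(10018, Add(22, Add(-5, Mul(2, 2)))), Rational(1, 2))), 22962), Rational(1, 2)) = Pow(Add(Add(20178, Pow(Add(10018, Add(22, Add(-5, 4))), Rational(1, 2))), 22962), Rational(1, 2)) = Pow(Add(Add(20178, Pow(Add(10018, Add(22, -1)), Rational(1, 2))), 22962), Rational(1, 2)) = Pow(Add(Add(20178, Pow(Add(10018, 21), Rational(1, 2))), 22962), Rational(1, 2)) = Pow(Add(Add(20178, Pow(10039, Rational(1, 2))), 22962), Rational(1, 2)) = Pow(Add(43140, Pow(10039, Rational(1, 2))), Rational(1, 2))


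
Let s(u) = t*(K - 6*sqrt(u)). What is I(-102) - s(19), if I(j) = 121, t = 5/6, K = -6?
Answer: 126 + 5*sqrt(19) ≈ 147.79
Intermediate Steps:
t = 5/6 (t = 5*(1/6) = 5/6 ≈ 0.83333)
s(u) = -5 - 5*sqrt(u) (s(u) = 5*(-6 - 6*sqrt(u))/6 = -5 - 5*sqrt(u))
I(-102) - s(19) = 121 - (-5 - 5*sqrt(19)) = 121 + (5 + 5*sqrt(19)) = 126 + 5*sqrt(19)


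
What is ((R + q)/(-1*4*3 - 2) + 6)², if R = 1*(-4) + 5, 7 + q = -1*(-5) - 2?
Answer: 7569/196 ≈ 38.617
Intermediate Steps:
q = -4 (q = -7 + (-1*(-5) - 2) = -7 + (5 - 2) = -7 + 3 = -4)
R = 1 (R = -4 + 5 = 1)
((R + q)/(-1*4*3 - 2) + 6)² = ((1 - 4)/(-1*4*3 - 2) + 6)² = (-3/(-4*3 - 2) + 6)² = (-3/(-12 - 2) + 6)² = (-3/(-14) + 6)² = (-3*(-1/14) + 6)² = (3/14 + 6)² = (87/14)² = 7569/196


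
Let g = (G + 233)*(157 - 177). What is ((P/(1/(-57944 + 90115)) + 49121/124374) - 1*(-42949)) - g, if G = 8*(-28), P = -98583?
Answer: -394448479877815/124374 ≈ -3.1715e+9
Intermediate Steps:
G = -224
g = -180 (g = (-224 + 233)*(157 - 177) = 9*(-20) = -180)
((P/(1/(-57944 + 90115)) + 49121/124374) - 1*(-42949)) - g = ((-98583/(1/(-57944 + 90115)) + 49121/124374) - 1*(-42949)) - 1*(-180) = ((-98583/(1/32171) + 49121*(1/124374)) + 42949) + 180 = ((-98583/1/32171 + 49121/124374) + 42949) + 180 = ((-98583*32171 + 49121/124374) + 42949) + 180 = ((-3171513693 + 49121/124374) + 42949) + 180 = (-394453844004061/124374 + 42949) + 180 = -394448502265135/124374 + 180 = -394448479877815/124374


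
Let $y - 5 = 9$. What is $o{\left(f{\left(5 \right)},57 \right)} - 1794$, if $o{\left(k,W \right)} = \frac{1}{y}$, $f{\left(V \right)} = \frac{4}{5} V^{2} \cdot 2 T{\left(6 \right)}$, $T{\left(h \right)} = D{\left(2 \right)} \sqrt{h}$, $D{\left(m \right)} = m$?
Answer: $- \frac{25115}{14} \approx -1793.9$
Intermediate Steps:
$y = 14$ ($y = 5 + 9 = 14$)
$T{\left(h \right)} = 2 \sqrt{h}$
$f{\left(V \right)} = \frac{16 \sqrt{6} V^{2}}{5}$ ($f{\left(V \right)} = \frac{4}{5} V^{2} \cdot 2 \cdot 2 \sqrt{6} = 4 \cdot \frac{1}{5} V^{2} \cdot 2 \cdot 2 \sqrt{6} = \frac{4 V^{2}}{5} \cdot 2 \cdot 2 \sqrt{6} = \frac{8 V^{2}}{5} \cdot 2 \sqrt{6} = \frac{16 \sqrt{6} V^{2}}{5}$)
$o{\left(k,W \right)} = \frac{1}{14}$
$o{\left(f{\left(5 \right)},57 \right)} - 1794 = \frac{1}{14} - 1794 = - \frac{25115}{14}$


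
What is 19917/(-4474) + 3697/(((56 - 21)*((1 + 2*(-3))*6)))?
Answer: -9363307/1174425 ≈ -7.9727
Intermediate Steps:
19917/(-4474) + 3697/(((56 - 21)*((1 + 2*(-3))*6))) = 19917*(-1/4474) + 3697/((35*((1 - 6)*6))) = -19917/4474 + 3697/((35*(-5*6))) = -19917/4474 + 3697/((35*(-30))) = -19917/4474 + 3697/(-1050) = -19917/4474 + 3697*(-1/1050) = -19917/4474 - 3697/1050 = -9363307/1174425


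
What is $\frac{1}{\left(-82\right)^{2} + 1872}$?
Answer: $\frac{1}{8596} \approx 0.00011633$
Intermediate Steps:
$\frac{1}{\left(-82\right)^{2} + 1872} = \frac{1}{6724 + 1872} = \frac{1}{8596}$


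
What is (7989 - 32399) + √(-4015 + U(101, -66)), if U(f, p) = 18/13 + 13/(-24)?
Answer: -24410 + I*√97688526/156 ≈ -24410.0 + 63.357*I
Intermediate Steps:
U(f, p) = 263/312 (U(f, p) = 18*(1/13) + 13*(-1/24) = 18/13 - 13/24 = 263/312)
(7989 - 32399) + √(-4015 + U(101, -66)) = (7989 - 32399) + √(-4015 + 263/312) = -24410 + √(-1252417/312) = -24410 + I*√97688526/156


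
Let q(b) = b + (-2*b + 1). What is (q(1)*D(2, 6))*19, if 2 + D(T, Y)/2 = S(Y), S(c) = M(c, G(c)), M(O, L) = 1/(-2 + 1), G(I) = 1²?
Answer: 0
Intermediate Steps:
G(I) = 1
M(O, L) = -1 (M(O, L) = 1/(-1) = -1)
S(c) = -1
D(T, Y) = -6 (D(T, Y) = -4 + 2*(-1) = -4 - 2 = -6)
q(b) = 1 - b (q(b) = b + (1 - 2*b) = 1 - b)
(q(1)*D(2, 6))*19 = ((1 - 1*1)*(-6))*19 = ((1 - 1)*(-6))*19 = (0*(-6))*19 = 0*19 = 0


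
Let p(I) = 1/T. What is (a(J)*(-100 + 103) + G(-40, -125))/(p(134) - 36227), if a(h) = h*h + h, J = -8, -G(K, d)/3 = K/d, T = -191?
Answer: -398808/86491975 ≈ -0.0046109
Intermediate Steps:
G(K, d) = -3*K/d
a(h) = h + h² (a(h) = h² + h = h + h²)
p(I) = -1/191 (p(I) = 1/(-191) = -1/191)
(a(J)*(-100 + 103) + G(-40, -125))/(p(134) - 36227) = ((-8*(1 - 8))*(-100 + 103) - 3*(-40)/(-125))/(-1/191 - 36227) = (-8*(-7)*3 - 3*(-40)*(-1/125))/(-6919358/191) = (56*3 - 24/25)*(-191/6919358) = (168 - 24/25)*(-191/6919358) = (4176/25)*(-191/6919358) = -398808/86491975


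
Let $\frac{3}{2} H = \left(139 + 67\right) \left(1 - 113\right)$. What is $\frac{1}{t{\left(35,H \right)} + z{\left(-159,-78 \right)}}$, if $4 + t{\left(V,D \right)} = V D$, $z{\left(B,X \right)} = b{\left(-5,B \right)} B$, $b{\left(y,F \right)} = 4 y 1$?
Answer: $- \frac{3}{1605512} \approx -1.8686 \cdot 10^{-6}$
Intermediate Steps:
$b{\left(y,F \right)} = 4 y$
$H = - \frac{46144}{3}$ ($H = \frac{2 \left(139 + 67\right) \left(1 - 113\right)}{3} = \frac{2 \cdot 206 \left(-112\right)}{3} = \frac{2}{3} \left(-23072\right) = - \frac{46144}{3} \approx -15381.0$)
$z{\left(B,X \right)} = - 20 B$ ($z{\left(B,X \right)} = 4 \left(-5\right) B = - 20 B$)
$t{\left(V,D \right)} = -4 + D V$ ($t{\left(V,D \right)} = -4 + V D = -4 + D V$)
$\frac{1}{t{\left(35,H \right)} + z{\left(-159,-78 \right)}} = \frac{1}{\left(-4 - \frac{1615040}{3}\right) - -3180} = \frac{1}{\left(-4 - \frac{1615040}{3}\right) + 3180} = \frac{1}{- \frac{1615052}{3} + 3180} = \frac{1}{- \frac{1605512}{3}} = - \frac{3}{1605512}$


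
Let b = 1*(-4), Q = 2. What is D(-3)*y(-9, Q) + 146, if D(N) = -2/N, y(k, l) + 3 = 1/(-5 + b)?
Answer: 3886/27 ≈ 143.93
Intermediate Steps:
b = -4
y(k, l) = -28/9 (y(k, l) = -3 + 1/(-5 - 4) = -3 + 1/(-9) = -3 - 1/9 = -28/9)
D(-3)*y(-9, Q) + 146 = -2/(-3)*(-28/9) + 146 = -2*(-1/3)*(-28/9) + 146 = (2/3)*(-28/9) + 146 = -56/27 + 146 = 3886/27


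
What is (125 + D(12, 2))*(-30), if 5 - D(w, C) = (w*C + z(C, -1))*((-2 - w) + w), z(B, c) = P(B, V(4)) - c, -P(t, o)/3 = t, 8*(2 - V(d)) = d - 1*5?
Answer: -5040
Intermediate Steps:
V(d) = 21/8 - d/8 (V(d) = 2 - (d - 1*5)/8 = 2 - (d - 5)/8 = 2 - (-5 + d)/8 = 2 + (5/8 - d/8) = 21/8 - d/8)
P(t, o) = -3*t
z(B, c) = -c - 3*B (z(B, c) = -3*B - c = -c - 3*B)
D(w, C) = 7 - 6*C + 2*C*w (D(w, C) = 5 - (w*C + (-1*(-1) - 3*C))*((-2 - w) + w) = 5 - (C*w + (1 - 3*C))*(-2) = 5 - (1 - 3*C + C*w)*(-2) = 5 - (-2 + 6*C - 2*C*w) = 5 + (2 - 6*C + 2*C*w) = 7 - 6*C + 2*C*w)
(125 + D(12, 2))*(-30) = (125 + (7 - 6*2 + 2*2*12))*(-30) = (125 + (7 - 12 + 48))*(-30) = (125 + 43)*(-30) = 168*(-30) = -5040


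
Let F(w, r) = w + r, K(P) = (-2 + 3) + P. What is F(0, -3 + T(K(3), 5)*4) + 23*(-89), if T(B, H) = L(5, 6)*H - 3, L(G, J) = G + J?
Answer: -1842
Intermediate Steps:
K(P) = 1 + P
T(B, H) = -3 + 11*H (T(B, H) = (5 + 6)*H - 3 = 11*H - 3 = -3 + 11*H)
F(w, r) = r + w
F(0, -3 + T(K(3), 5)*4) + 23*(-89) = ((-3 + (-3 + 11*5)*4) + 0) + 23*(-89) = ((-3 + (-3 + 55)*4) + 0) - 2047 = ((-3 + 52*4) + 0) - 2047 = ((-3 + 208) + 0) - 2047 = (205 + 0) - 2047 = 205 - 2047 = -1842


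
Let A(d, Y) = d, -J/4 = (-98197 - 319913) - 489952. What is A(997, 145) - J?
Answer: -3631251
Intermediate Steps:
J = 3632248 (J = -4*((-98197 - 319913) - 489952) = -4*(-418110 - 489952) = -4*(-908062) = 3632248)
A(997, 145) - J = 997 - 1*3632248 = 997 - 3632248 = -3631251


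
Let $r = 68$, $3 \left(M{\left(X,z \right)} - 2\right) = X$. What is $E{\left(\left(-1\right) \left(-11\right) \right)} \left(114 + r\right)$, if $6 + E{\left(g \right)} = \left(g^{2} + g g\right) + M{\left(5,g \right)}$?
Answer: $\frac{130858}{3} \approx 43619.0$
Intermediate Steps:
$M{\left(X,z \right)} = 2 + \frac{X}{3}$
$E{\left(g \right)} = - \frac{7}{3} + 2 g^{2}$ ($E{\left(g \right)} = -6 + \left(\left(g^{2} + g g\right) + \left(2 + \frac{1}{3} \cdot 5\right)\right) = -6 + \left(\left(g^{2} + g^{2}\right) + \left(2 + \frac{5}{3}\right)\right) = -6 + \left(2 g^{2} + \frac{11}{3}\right) = -6 + \left(\frac{11}{3} + 2 g^{2}\right) = - \frac{7}{3} + 2 g^{2}$)
$E{\left(\left(-1\right) \left(-11\right) \right)} \left(114 + r\right) = \left(- \frac{7}{3} + 2 \left(\left(-1\right) \left(-11\right)\right)^{2}\right) \left(114 + 68\right) = \left(- \frac{7}{3} + 2 \cdot 11^{2}\right) 182 = \left(- \frac{7}{3} + 2 \cdot 121\right) 182 = \left(- \frac{7}{3} + 242\right) 182 = \frac{719}{3} \cdot 182 = \frac{130858}{3}$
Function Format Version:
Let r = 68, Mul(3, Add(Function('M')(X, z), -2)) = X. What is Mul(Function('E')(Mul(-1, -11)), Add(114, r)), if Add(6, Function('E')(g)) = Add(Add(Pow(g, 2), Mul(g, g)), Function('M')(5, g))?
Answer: Rational(130858, 3) ≈ 43619.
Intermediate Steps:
Function('M')(X, z) = Add(2, Mul(Rational(1, 3), X))
Function('E')(g) = Add(Rational(-7, 3), Mul(2, Pow(g, 2))) (Function('E')(g) = Add(-6, Add(Add(Pow(g, 2), Mul(g, g)), Add(2, Mul(Rational(1, 3), 5)))) = Add(-6, Add(Add(Pow(g, 2), Pow(g, 2)), Add(2, Rational(5, 3)))) = Add(-6, Add(Mul(2, Pow(g, 2)), Rational(11, 3))) = Add(-6, Add(Rational(11, 3), Mul(2, Pow(g, 2)))) = Add(Rational(-7, 3), Mul(2, Pow(g, 2))))
Mul(Function('E')(Mul(-1, -11)), Add(114, r)) = Mul(Add(Rational(-7, 3), Mul(2, Pow(Mul(-1, -11), 2))), Add(114, 68)) = Mul(Add(Rational(-7, 3), Mul(2, Pow(11, 2))), 182) = Mul(Add(Rational(-7, 3), Mul(2, 121)), 182) = Mul(Add(Rational(-7, 3), 242), 182) = Mul(Rational(719, 3), 182) = Rational(130858, 3)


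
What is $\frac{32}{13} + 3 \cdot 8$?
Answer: $\frac{344}{13} \approx 26.462$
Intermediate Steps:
$\frac{32}{13} + 3 \cdot 8 = 32 \cdot \frac{1}{13} + 24 = \frac{32}{13} + 24 = \frac{344}{13}$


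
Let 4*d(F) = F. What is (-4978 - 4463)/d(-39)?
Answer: 12588/13 ≈ 968.31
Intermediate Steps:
d(F) = F/4
(-4978 - 4463)/d(-39) = (-4978 - 4463)/(((1/4)*(-39))) = -9441/(-39/4) = -9441*(-4/39) = 12588/13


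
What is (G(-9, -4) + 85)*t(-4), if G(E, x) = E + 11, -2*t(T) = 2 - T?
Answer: -261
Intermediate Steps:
t(T) = -1 + T/2 (t(T) = -(2 - T)/2 = -1 + T/2)
G(E, x) = 11 + E
(G(-9, -4) + 85)*t(-4) = ((11 - 9) + 85)*(-1 + (1/2)*(-4)) = (2 + 85)*(-1 - 2) = 87*(-3) = -261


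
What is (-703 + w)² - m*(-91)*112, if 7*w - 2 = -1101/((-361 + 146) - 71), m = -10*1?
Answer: 31991622441/81796 ≈ 3.9112e+5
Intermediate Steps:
m = -10
w = 239/286 (w = 2/7 + (-1101/((-361 + 146) - 71))/7 = 2/7 + (-1101/(-215 - 71))/7 = 2/7 + (-1101/(-286))/7 = 2/7 + (-1101*(-1/286))/7 = 2/7 + (⅐)*(1101/286) = 2/7 + 1101/2002 = 239/286 ≈ 0.83566)
(-703 + w)² - m*(-91)*112 = (-703 + 239/286)² - (-10*(-91))*112 = (-200819/286)² - 910*112 = 40328270761/81796 - 1*101920 = 40328270761/81796 - 101920 = 31991622441/81796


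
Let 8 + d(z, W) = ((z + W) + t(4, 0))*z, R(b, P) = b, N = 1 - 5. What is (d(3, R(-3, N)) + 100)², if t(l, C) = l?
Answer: 10816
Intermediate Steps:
N = -4
d(z, W) = -8 + z*(4 + W + z) (d(z, W) = -8 + ((z + W) + 4)*z = -8 + ((W + z) + 4)*z = -8 + (4 + W + z)*z = -8 + z*(4 + W + z))
(d(3, R(-3, N)) + 100)² = ((-8 + 3² + 4*3 - 3*3) + 100)² = ((-8 + 9 + 12 - 9) + 100)² = (4 + 100)² = 104² = 10816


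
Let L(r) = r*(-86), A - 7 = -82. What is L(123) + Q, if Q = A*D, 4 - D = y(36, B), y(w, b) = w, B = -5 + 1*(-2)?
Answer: -8178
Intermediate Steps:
B = -7 (B = -5 - 2 = -7)
A = -75 (A = 7 - 82 = -75)
L(r) = -86*r
D = -32 (D = 4 - 1*36 = 4 - 36 = -32)
Q = 2400 (Q = -75*(-32) = 2400)
L(123) + Q = -86*123 + 2400 = -10578 + 2400 = -8178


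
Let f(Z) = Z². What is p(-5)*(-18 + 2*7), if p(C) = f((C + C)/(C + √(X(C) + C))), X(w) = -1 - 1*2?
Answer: -400/(5 - 2*I*√2)² ≈ -6.2443 - 10.389*I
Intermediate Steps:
X(w) = -3 (X(w) = -1 - 2 = -3)
p(C) = 4*C²/(C + √(-3 + C))² (p(C) = ((C + C)/(C + √(-3 + C)))² = ((2*C)/(C + √(-3 + C)))² = (2*C/(C + √(-3 + C)))² = 4*C²/(C + √(-3 + C))²)
p(-5)*(-18 + 2*7) = (4*(-5)²/(-5 + √(-3 - 5))²)*(-18 + 2*7) = (4*25/(-5 + √(-8))²)*(-18 + 14) = (4*25/(-5 + 2*I*√2)²)*(-4) = (100/(-5 + 2*I*√2)²)*(-4) = -400/(-5 + 2*I*√2)²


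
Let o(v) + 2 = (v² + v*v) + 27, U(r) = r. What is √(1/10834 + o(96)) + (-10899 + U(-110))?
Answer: -11009 + √2166400647926/10834 ≈ -10873.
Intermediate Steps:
o(v) = 25 + 2*v² (o(v) = -2 + ((v² + v*v) + 27) = -2 + ((v² + v²) + 27) = -2 + (2*v² + 27) = -2 + (27 + 2*v²) = 25 + 2*v²)
√(1/10834 + o(96)) + (-10899 + U(-110)) = √(1/10834 + (25 + 2*96²)) + (-10899 - 110) = √(1/10834 + (25 + 2*9216)) - 11009 = √(1/10834 + (25 + 18432)) - 11009 = √(1/10834 + 18457) - 11009 = √(199963139/10834) - 11009 = √2166400647926/10834 - 11009 = -11009 + √2166400647926/10834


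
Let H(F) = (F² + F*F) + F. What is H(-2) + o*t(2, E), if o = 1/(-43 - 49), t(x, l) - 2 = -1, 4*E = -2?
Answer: 551/92 ≈ 5.9891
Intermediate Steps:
E = -½ (E = (¼)*(-2) = -½ ≈ -0.50000)
t(x, l) = 1 (t(x, l) = 2 - 1 = 1)
o = -1/92 (o = 1/(-92) = -1/92 ≈ -0.010870)
H(F) = F + 2*F² (H(F) = (F² + F²) + F = 2*F² + F = F + 2*F²)
H(-2) + o*t(2, E) = -2*(1 + 2*(-2)) - 1/92*1 = -2*(1 - 4) - 1/92 = -2*(-3) - 1/92 = 6 - 1/92 = 551/92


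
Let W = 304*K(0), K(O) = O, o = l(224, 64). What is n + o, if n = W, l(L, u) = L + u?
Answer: 288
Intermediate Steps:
o = 288 (o = 224 + 64 = 288)
W = 0 (W = 304*0 = 0)
n = 0
n + o = 0 + 288 = 288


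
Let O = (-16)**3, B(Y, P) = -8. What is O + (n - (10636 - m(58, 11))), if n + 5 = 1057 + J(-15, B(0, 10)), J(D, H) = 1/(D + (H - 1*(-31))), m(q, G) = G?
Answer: -109351/8 ≈ -13669.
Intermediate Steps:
J(D, H) = 1/(31 + D + H) (J(D, H) = 1/(D + (H + 31)) = 1/(D + (31 + H)) = 1/(31 + D + H))
n = 8417/8 (n = -5 + (1057 + 1/(31 - 15 - 8)) = -5 + (1057 + 1/8) = -5 + 8457/8 = 8417/8 ≈ 1052.1)
O = -4096
O + (n - (10636 - m(58, 11))) = -4096 + (8417/8 - (10636 - 1*11)) = -4096 + (8417/8 - (10636 - 11)) = -4096 + (8417/8 - 1*10625) = -4096 + (8417/8 - 10625) = -4096 - 76583/8 = -109351/8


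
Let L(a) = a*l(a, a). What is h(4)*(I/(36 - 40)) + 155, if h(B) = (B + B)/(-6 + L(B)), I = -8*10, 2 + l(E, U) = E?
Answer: 235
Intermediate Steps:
l(E, U) = -2 + E
I = -80
L(a) = a*(-2 + a)
h(B) = 2*B/(-6 + B*(-2 + B)) (h(B) = (B + B)/(-6 + B*(-2 + B)) = (2*B)/(-6 + B*(-2 + B)) = 2*B/(-6 + B*(-2 + B)))
h(4)*(I/(36 - 40)) + 155 = (2*4/(-6 + 4*(-2 + 4)))*(-80/(36 - 40)) + 155 = (2*4/(-6 + 4*2))*(-80/(-4)) + 155 = (2*4/(-6 + 8))*(-80*(-¼)) + 155 = (2*4/2)*20 + 155 = (2*4*(½))*20 + 155 = 4*20 + 155 = 80 + 155 = 235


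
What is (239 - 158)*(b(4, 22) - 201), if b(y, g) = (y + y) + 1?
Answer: -15552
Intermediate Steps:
b(y, g) = 1 + 2*y (b(y, g) = 2*y + 1 = 1 + 2*y)
(239 - 158)*(b(4, 22) - 201) = (239 - 158)*((1 + 2*4) - 201) = 81*((1 + 8) - 201) = 81*(9 - 201) = 81*(-192) = -15552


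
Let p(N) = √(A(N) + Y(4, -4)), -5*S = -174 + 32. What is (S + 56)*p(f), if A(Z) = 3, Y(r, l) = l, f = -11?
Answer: 422*I/5 ≈ 84.4*I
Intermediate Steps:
S = 142/5 (S = -(-174 + 32)/5 = -⅕*(-142) = 142/5 ≈ 28.400)
p(N) = I (p(N) = √(3 - 4) = √(-1) = I)
(S + 56)*p(f) = (142/5 + 56)*I = 422*I/5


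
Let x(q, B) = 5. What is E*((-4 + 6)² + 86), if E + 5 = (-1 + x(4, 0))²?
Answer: 990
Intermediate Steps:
E = 11 (E = -5 + (-1 + 5)² = -5 + 4² = -5 + 16 = 11)
E*((-4 + 6)² + 86) = 11*((-4 + 6)² + 86) = 11*(2² + 86) = 11*(4 + 86) = 11*90 = 990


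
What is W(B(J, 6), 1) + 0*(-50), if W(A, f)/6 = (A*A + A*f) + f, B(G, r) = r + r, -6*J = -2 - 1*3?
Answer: 942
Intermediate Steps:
J = 5/6 (J = -(-2 - 1*3)/6 = -(-2 - 3)/6 = -1/6*(-5) = 5/6 ≈ 0.83333)
B(G, r) = 2*r
W(A, f) = 6*f + 6*A**2 + 6*A*f (W(A, f) = 6*((A*A + A*f) + f) = 6*((A**2 + A*f) + f) = 6*(f + A**2 + A*f) = 6*f + 6*A**2 + 6*A*f)
W(B(J, 6), 1) + 0*(-50) = (6*1 + 6*(2*6)**2 + 6*(2*6)*1) + 0*(-50) = (6 + 6*12**2 + 6*12*1) + 0 = (6 + 6*144 + 72) + 0 = (6 + 864 + 72) + 0 = 942 + 0 = 942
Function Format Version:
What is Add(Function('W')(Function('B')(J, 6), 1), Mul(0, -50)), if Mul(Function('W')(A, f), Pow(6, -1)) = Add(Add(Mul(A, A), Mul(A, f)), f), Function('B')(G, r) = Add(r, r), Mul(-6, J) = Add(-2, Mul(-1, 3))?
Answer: 942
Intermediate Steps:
J = Rational(5, 6) (J = Mul(Rational(-1, 6), Add(-2, Mul(-1, 3))) = Mul(Rational(-1, 6), Add(-2, -3)) = Mul(Rational(-1, 6), -5) = Rational(5, 6) ≈ 0.83333)
Function('B')(G, r) = Mul(2, r)
Function('W')(A, f) = Add(Mul(6, f), Mul(6, Pow(A, 2)), Mul(6, A, f)) (Function('W')(A, f) = Mul(6, Add(Add(Mul(A, A), Mul(A, f)), f)) = Mul(6, Add(Add(Pow(A, 2), Mul(A, f)), f)) = Mul(6, Add(f, Pow(A, 2), Mul(A, f))) = Add(Mul(6, f), Mul(6, Pow(A, 2)), Mul(6, A, f)))
Add(Function('W')(Function('B')(J, 6), 1), Mul(0, -50)) = Add(Add(Mul(6, 1), Mul(6, Pow(Mul(2, 6), 2)), Mul(6, Mul(2, 6), 1)), Mul(0, -50)) = Add(Add(6, Mul(6, Pow(12, 2)), Mul(6, 12, 1)), 0) = Add(Add(6, Mul(6, 144), 72), 0) = Add(Add(6, 864, 72), 0) = Add(942, 0) = 942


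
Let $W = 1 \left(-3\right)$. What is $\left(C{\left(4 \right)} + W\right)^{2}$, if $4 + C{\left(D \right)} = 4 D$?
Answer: $81$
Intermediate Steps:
$W = -3$
$C{\left(D \right)} = -4 + 4 D$
$\left(C{\left(4 \right)} + W\right)^{2} = \left(\left(-4 + 4 \cdot 4\right) - 3\right)^{2} = \left(\left(-4 + 16\right) - 3\right)^{2} = \left(12 - 3\right)^{2} = 9^{2} = 81$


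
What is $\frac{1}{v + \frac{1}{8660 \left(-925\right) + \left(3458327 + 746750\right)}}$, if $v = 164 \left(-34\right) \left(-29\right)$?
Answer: $\frac{3805423}{615352120791} \approx 6.1841 \cdot 10^{-6}$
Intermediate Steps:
$v = 161704$ ($v = \left(-5576\right) \left(-29\right) = 161704$)
$\frac{1}{v + \frac{1}{8660 \left(-925\right) + \left(3458327 + 746750\right)}} = \frac{1}{161704 + \frac{1}{8660 \left(-925\right) + \left(3458327 + 746750\right)}} = \frac{1}{161704 + \frac{1}{-8010500 + 4205077}} = \frac{1}{161704 + \frac{1}{-3805423}} = \frac{1}{161704 - \frac{1}{3805423}} = \frac{1}{\frac{615352120791}{3805423}} = \frac{3805423}{615352120791}$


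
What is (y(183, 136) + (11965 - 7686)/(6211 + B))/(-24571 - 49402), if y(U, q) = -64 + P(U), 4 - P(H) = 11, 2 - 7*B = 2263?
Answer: 413769/435553024 ≈ 0.00094999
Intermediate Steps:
B = -323 (B = 2/7 - 1/7*2263 = 2/7 - 2263/7 = -323)
P(H) = -7 (P(H) = 4 - 1*11 = 4 - 11 = -7)
y(U, q) = -71 (y(U, q) = -64 - 7 = -71)
(y(183, 136) + (11965 - 7686)/(6211 + B))/(-24571 - 49402) = (-71 + (11965 - 7686)/(6211 - 323))/(-24571 - 49402) = (-71 + 4279/5888)/(-73973) = (-71 + 4279*(1/5888))*(-1/73973) = (-71 + 4279/5888)*(-1/73973) = -413769/5888*(-1/73973) = 413769/435553024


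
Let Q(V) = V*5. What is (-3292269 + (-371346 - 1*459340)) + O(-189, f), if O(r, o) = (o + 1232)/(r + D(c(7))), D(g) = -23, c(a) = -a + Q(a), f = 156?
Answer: -218516962/53 ≈ -4.1230e+6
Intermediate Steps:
Q(V) = 5*V
c(a) = 4*a (c(a) = -a + 5*a = 4*a)
O(r, o) = (1232 + o)/(-23 + r) (O(r, o) = (o + 1232)/(r - 23) = (1232 + o)/(-23 + r))
(-3292269 + (-371346 - 1*459340)) + O(-189, f) = (-3292269 + (-371346 - 1*459340)) + (1232 + 156)/(-23 - 189) = (-3292269 + (-371346 - 459340)) + 1388/(-212) = (-3292269 - 830686) - 1/212*1388 = -4122955 - 347/53 = -218516962/53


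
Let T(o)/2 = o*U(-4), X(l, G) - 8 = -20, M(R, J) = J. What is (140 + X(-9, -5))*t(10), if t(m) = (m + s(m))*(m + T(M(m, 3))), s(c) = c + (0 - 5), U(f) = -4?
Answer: -26880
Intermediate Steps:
X(l, G) = -12 (X(l, G) = 8 - 20 = -12)
s(c) = -5 + c (s(c) = c - 5 = -5 + c)
T(o) = -8*o (T(o) = 2*(o*(-4)) = 2*(-4*o) = -8*o)
t(m) = (-24 + m)*(-5 + 2*m) (t(m) = (m + (-5 + m))*(m - 8*3) = (-5 + 2*m)*(m - 24) = (-5 + 2*m)*(-24 + m) = (-24 + m)*(-5 + 2*m))
(140 + X(-9, -5))*t(10) = (140 - 12)*(120 - 53*10 + 2*10**2) = 128*(120 - 530 + 2*100) = 128*(120 - 530 + 200) = 128*(-210) = -26880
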